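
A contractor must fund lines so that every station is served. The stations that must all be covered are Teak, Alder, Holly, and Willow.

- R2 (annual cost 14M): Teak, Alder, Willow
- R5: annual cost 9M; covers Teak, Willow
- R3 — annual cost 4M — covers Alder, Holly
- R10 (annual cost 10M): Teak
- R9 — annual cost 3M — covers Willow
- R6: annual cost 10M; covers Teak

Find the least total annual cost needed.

The greedy cost-per-new-station heuristic would pick R3, R9, and R5 for 16, but a cheaper cover exists.
Choose R5 and R3: together they cover Teak, Alder, Holly, Willow — every station.
Total annual cost: 9 + 4 = 13.
No cover costs less than 13.

13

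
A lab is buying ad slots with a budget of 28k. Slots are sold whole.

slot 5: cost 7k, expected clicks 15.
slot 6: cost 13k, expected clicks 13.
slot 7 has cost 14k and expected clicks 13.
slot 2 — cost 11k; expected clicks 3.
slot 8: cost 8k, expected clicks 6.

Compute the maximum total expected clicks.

Allowing fractional choices, the relaxed optimum would be about 35.4, but ad slots are indivisible.
slot 5 + slot 6 + slot 8: cost 7 + 13 + 8 = 28 ≤ 28, expected clicks 15 + 13 + 6 = 34.
slot 5 + slot 7: cost 7 + 14 = 21 ≤ 28, expected clicks 15 + 13 = 28.
slot 5 + slot 6: cost 7 + 13 = 20 ≤ 28, expected clicks 15 + 13 = 28.
Best is slot 5, slot 6, and slot 8 with total expected clicks 34.

34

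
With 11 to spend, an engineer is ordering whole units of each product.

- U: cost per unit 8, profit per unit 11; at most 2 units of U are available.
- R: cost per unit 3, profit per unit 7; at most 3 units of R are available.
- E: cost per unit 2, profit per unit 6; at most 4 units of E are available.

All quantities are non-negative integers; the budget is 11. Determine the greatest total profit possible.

This is a bounded integer knapsack.
Take 1×R and 4×E: cost 11 ≤ 11, profit 1·7 + 4·6 = 31.
E has the best ratio (6/2) and is taken to its limit of 4; remaining capacity is filled optimally with the others.

31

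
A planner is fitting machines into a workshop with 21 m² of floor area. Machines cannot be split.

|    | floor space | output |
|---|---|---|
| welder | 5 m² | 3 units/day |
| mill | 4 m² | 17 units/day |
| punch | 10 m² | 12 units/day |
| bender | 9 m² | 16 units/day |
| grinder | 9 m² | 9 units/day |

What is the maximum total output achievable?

36

welder + mill + punch: floor space 5 + 4 + 10 = 19 ≤ 21, output 3 + 17 + 12 = 32.
mill + bender: floor space 4 + 9 = 13 ≤ 21, output 17 + 16 = 33.
welder + mill + bender: floor space 5 + 4 + 9 = 18 ≤ 21, output 3 + 17 + 16 = 36.
Best is welder, mill, and bender with total output 36.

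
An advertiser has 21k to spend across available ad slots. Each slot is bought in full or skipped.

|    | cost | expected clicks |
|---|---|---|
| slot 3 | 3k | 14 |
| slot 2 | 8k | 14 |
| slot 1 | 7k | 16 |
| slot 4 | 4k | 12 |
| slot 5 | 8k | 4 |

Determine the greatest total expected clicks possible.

44

Allowing fractional choices, the relaxed optimum would be about 54.2, but ad slots are indivisible.
slot 3 + slot 1 + slot 4: cost 3 + 7 + 4 = 14 ≤ 21, expected clicks 14 + 16 + 12 = 42.
slot 2 + slot 1 + slot 4: cost 8 + 7 + 4 = 19 ≤ 21, expected clicks 14 + 16 + 12 = 42.
slot 3 + slot 2 + slot 1: cost 3 + 8 + 7 = 18 ≤ 21, expected clicks 14 + 14 + 16 = 44.
Best is slot 3, slot 2, and slot 1 with total expected clicks 44.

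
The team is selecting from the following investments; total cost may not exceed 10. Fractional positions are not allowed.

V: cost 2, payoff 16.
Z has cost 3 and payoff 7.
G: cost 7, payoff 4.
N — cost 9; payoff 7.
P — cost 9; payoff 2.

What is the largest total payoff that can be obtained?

V: cost 2 ≤ 10, payoff 16.
V + G: cost 2 + 7 = 9 ≤ 10, payoff 16 + 4 = 20.
V + Z: cost 2 + 3 = 5 ≤ 10, payoff 16 + 7 = 23.
Best is V and Z with total payoff 23.

23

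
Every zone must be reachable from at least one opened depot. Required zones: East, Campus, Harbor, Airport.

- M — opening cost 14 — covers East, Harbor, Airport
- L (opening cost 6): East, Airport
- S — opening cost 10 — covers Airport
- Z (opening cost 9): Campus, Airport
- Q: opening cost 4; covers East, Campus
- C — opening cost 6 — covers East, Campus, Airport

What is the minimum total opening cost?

18

The greedy cost-per-new-zone heuristic would pick Q, L, and M for 24, but a cheaper cover exists.
Choose M and Q: together they cover East, Campus, Harbor, Airport — every zone.
Total opening cost: 14 + 4 = 18.
No cover costs less than 18.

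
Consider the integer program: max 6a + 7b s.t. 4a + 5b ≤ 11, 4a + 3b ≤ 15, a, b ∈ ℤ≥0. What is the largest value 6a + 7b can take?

14

(a,b)=(0,2): 4·0+5·2=10≤11, 4·0+3·2=6≤15, objective 14.
(a,b)=(1,1): 4·1+5·1=9≤11, 4·1+3·1=7≤15, objective 13.
(a,b)=(2,0): 4·2+5·0=8≤11, 4·2+3·0=8≤15, objective 12.
Maximum is 14 at (a,b)=(0,2).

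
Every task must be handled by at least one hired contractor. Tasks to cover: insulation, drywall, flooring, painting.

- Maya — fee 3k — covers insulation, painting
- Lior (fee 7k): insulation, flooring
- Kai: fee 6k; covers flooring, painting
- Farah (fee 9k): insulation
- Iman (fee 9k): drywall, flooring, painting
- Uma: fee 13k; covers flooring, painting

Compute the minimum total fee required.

Choose Maya and Iman: together they cover insulation, drywall, flooring, painting — every task.
Total fee: 3 + 9 = 12.

12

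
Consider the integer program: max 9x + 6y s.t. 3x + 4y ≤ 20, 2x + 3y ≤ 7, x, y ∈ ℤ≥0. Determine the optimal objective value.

27

(x,y)=(3,0): 3·3+4·0=9≤20, 2·3+3·0=6≤7, objective 27.
(x,y)=(2,1): 3·2+4·1=10≤20, 2·2+3·1=7≤7, objective 24.
(x,y)=(2,0): 3·2+4·0=6≤20, 2·2+3·0=4≤7, objective 18.
No feasible integer point exceeds 27.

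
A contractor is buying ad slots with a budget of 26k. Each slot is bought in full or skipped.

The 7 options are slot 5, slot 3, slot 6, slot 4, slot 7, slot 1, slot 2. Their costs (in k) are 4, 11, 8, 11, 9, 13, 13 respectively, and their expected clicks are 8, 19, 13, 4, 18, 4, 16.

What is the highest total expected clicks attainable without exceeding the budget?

Allowing fractional choices, the relaxed optimum would be about 48.2, but ad slots are indivisible.
slot 5 + slot 3 + slot 7: cost 4 + 11 + 9 = 24 ≤ 26, expected clicks 8 + 19 + 18 = 45.
slot 5 + slot 7 + slot 2: cost 4 + 9 + 13 = 26 ≤ 26, expected clicks 8 + 18 + 16 = 42.
slot 5 + slot 3 + slot 6: cost 4 + 11 + 8 = 23 ≤ 26, expected clicks 8 + 19 + 13 = 40.
Best is slot 5, slot 3, and slot 7 with total expected clicks 45.

45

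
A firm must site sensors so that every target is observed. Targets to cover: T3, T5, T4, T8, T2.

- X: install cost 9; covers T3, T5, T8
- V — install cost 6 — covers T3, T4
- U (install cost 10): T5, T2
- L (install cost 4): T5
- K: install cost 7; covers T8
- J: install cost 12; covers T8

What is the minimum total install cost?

The greedy cost-per-new-target heuristic would pick X, V, and U for 25, but a cheaper cover exists.
Choose V, U, and K: together they cover T3, T5, T4, T8, T2 — every target.
Total install cost: 6 + 10 + 7 = 23.
No cover costs less than 23.

23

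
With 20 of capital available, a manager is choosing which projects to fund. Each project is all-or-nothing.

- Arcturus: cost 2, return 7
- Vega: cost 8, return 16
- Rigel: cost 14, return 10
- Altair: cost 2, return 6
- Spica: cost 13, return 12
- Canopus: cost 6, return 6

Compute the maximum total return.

35

Treat it as a binary knapsack problem.
Arcturus + Vega + Canopus: cost 2 + 8 + 6 = 16 ≤ 20, return 7 + 16 + 6 = 29.
Arcturus + Vega + Altair: cost 2 + 8 + 2 = 12 ≤ 20, return 7 + 16 + 6 = 29.
Arcturus + Vega + Altair + Canopus: cost 2 + 8 + 2 + 6 = 18 ≤ 20, return 7 + 16 + 6 + 6 = 35.
Best is Arcturus, Vega, Altair, and Canopus with total return 35.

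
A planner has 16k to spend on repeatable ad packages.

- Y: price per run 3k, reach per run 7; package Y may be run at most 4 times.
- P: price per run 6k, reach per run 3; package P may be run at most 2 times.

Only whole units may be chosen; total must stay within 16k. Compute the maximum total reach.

Y has the best ratio (7/3); taking only Y gives at most 4×7 = 28 (stopped by the supply cap of 4).
Optimal: 4×Y: price 12 ≤ 16, reach 4·7 = 28.

28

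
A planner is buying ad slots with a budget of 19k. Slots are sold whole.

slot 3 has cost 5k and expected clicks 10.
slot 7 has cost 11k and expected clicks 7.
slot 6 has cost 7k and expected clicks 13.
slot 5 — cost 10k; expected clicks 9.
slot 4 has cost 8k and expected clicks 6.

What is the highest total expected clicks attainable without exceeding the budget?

23

Take slot 3 and slot 6: cost 5 + 7 = 12 ≤ 19, expected clicks 10 + 13 = 23.
No other feasible combination does better.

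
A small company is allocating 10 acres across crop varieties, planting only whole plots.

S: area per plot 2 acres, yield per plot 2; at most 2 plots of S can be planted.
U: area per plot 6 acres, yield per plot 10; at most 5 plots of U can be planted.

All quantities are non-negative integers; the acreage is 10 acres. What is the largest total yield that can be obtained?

14

Take 2×S and 1×U: area 10 ≤ 10, yield 2·2 + 1·10 = 14.
No other integer combination yields more.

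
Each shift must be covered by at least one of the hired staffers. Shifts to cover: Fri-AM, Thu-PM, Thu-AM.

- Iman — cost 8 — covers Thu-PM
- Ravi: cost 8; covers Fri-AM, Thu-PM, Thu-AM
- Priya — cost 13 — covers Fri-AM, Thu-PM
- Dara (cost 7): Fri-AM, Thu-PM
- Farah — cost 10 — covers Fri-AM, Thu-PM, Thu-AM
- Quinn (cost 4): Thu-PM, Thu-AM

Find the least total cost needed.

The greedy cost-per-new-shift heuristic would pick Quinn and Dara for 11, but a cheaper cover exists.
Ravi alone covers Fri-AM, Thu-PM, Thu-AM — every shift.
Total cost: 8.
No cover costs less than 8.

8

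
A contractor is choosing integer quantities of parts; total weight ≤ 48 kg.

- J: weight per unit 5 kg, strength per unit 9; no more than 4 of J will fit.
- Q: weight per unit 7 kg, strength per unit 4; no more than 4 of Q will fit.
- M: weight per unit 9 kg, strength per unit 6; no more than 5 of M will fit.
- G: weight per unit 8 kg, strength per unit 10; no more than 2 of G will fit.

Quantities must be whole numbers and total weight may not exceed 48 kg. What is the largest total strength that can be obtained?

J has the best ratio (9/5); taking only J gives at most 4×9 = 36 (stopped by the supply cap of 4).
Mixing does better — 4×J, 1×M, and 2×G: weight 45 ≤ 48, strength 4·9 + 1·6 + 2·10 = 62.

62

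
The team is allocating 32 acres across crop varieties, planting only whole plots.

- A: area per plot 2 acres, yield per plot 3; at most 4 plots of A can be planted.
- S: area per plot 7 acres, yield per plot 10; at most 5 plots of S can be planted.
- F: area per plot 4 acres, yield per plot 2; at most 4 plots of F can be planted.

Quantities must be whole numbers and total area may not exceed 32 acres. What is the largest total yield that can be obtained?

46

1×A and 4×S: area 30 ≤ 32, yield 1·3 + 4·10 = 43.
2×A and 4×S: area 32 ≤ 32, yield 2·3 + 4·10 = 46.
Best is 46.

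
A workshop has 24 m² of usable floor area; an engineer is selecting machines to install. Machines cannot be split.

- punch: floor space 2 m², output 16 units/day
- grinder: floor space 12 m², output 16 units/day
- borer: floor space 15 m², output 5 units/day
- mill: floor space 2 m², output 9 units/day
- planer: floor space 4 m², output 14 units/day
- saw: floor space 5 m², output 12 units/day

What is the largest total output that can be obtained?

Allowing fractional choices, the relaxed optimum would be about 65.7, but machines are indivisible.
punch + grinder + planer + saw: floor space 2 + 12 + 4 + 5 = 23 ≤ 24, output 16 + 16 + 14 + 12 = 58.
punch + grinder + mill + planer: floor space 2 + 12 + 2 + 4 = 20 ≤ 24, output 16 + 16 + 9 + 14 = 55.
Best is punch, grinder, planer, and saw with total output 58.

58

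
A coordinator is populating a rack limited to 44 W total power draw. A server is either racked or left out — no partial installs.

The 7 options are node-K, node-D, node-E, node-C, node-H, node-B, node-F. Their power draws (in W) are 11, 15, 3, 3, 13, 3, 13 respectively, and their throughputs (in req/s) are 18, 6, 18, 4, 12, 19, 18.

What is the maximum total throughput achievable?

85

node-K + node-E + node-H + node-B + node-F: power draw 11 + 3 + 13 + 3 + 13 = 43 ≤ 44, throughput 18 + 18 + 12 + 19 + 18 = 85.
node-K + node-E + node-C + node-B + node-F: power draw 11 + 3 + 3 + 3 + 13 = 33 ≤ 44, throughput 18 + 18 + 4 + 19 + 18 = 77.
node-K + node-E + node-B + node-F: power draw 11 + 3 + 3 + 13 = 30 ≤ 44, throughput 18 + 18 + 19 + 18 = 73.
Best is node-K, node-E, node-H, node-B, and node-F with total throughput 85.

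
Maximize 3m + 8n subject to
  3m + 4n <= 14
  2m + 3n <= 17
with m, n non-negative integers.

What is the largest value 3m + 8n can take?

24

The continuous relaxation peaks at (0, 3.5) with value 28.00; rounding to a feasible lattice point costs some objective.
(m,n)=(0,3): 3·0+4·3=12≤14, 2·0+3·3=9≤17, objective 24.
(m,n)=(1,2): 3·1+4·2=11≤14, 2·1+3·2=8≤17, objective 19.
Maximum is 24 at (m,n)=(0,3).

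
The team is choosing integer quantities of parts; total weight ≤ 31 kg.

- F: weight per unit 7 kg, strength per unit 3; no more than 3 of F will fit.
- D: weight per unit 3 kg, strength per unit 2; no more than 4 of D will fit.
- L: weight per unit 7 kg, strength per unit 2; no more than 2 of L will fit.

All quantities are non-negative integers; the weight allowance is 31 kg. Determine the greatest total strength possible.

This is a bounded integer knapsack.
D has the best ratio (2/3); taking only D gives at most 4×2 = 8 (stopped by the supply cap of 4).
Mixing does better — 3×F and 3×D: weight 30 ≤ 31, strength 3·3 + 3·2 = 15.

15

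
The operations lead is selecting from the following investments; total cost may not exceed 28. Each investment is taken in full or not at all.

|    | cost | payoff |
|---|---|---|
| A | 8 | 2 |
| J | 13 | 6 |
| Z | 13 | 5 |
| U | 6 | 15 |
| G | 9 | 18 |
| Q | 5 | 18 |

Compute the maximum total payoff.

53

A + U + G + Q: cost 8 + 6 + 9 + 5 = 28 ≤ 28, payoff 2 + 15 + 18 + 18 = 53.
U + G + Q: cost 6 + 9 + 5 = 20 ≤ 28, payoff 15 + 18 + 18 = 51.
J + G + Q: cost 13 + 9 + 5 = 27 ≤ 28, payoff 6 + 18 + 18 = 42.
Best is A, U, G, and Q with total payoff 53.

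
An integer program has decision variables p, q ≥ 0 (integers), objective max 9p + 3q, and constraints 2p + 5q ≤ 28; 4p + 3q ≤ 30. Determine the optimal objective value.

(p,q)=(7,0): 2·7+5·0=14≤28, 4·7+3·0=28≤30, objective 63.
(p,q)=(6,1): 2·6+5·1=17≤28, 4·6+3·1=27≤30, objective 57.
(p,q)=(6,0): 2·6+5·0=12≤28, 4·6+3·0=24≤30, objective 54.
Maximum is 63 at (p,q)=(7,0).

63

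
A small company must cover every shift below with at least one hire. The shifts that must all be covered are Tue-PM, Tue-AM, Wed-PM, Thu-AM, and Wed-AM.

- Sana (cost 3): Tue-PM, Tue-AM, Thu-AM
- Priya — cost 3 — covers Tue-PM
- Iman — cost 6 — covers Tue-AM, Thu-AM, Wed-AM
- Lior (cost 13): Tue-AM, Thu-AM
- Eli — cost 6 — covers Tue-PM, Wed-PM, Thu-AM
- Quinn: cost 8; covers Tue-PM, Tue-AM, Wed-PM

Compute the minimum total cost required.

12

Choose Iman and Eli: together they cover Tue-PM, Tue-AM, Wed-PM, Thu-AM, Wed-AM — every shift.
Total cost: 6 + 6 = 12.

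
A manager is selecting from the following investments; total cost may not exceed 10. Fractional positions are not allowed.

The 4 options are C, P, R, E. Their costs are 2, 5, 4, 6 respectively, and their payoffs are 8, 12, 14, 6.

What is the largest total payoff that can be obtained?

This is an integer program with binary decision variables.
Allowing fractional choices, the relaxed optimum would be about 31.6, but investments are indivisible.
C + P: cost 2 + 5 = 7 ≤ 10, payoff 8 + 12 = 20.
C + R: cost 2 + 4 = 6 ≤ 10, payoff 8 + 14 = 22.
P + R: cost 5 + 4 = 9 ≤ 10, payoff 12 + 14 = 26.
Best is P and R with total payoff 26.

26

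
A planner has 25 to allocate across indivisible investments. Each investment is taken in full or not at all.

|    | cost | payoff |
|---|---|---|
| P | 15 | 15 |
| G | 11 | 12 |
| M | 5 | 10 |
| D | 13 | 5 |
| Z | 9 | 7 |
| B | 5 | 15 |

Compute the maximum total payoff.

40

Take P, M, and B: cost 15 + 5 + 5 = 25 ≤ 25, payoff 15 + 10 + 15 = 40.
No other feasible combination does better.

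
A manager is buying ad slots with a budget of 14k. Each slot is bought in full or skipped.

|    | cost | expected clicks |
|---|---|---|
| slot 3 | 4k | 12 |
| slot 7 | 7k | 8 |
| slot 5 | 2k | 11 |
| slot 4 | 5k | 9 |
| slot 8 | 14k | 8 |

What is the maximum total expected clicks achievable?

32

This is a 0-1 knapsack instance.
Take slot 3, slot 5, and slot 4: cost 4 + 2 + 5 = 11 ≤ 14, expected clicks 12 + 11 + 9 = 32.
No other feasible combination does better.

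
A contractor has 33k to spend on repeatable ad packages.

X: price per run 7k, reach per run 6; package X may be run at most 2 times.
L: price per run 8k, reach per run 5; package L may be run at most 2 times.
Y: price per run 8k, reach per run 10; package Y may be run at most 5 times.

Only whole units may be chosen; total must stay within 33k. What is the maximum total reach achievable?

40

1×X and 3×Y: price 31 ≤ 33, reach 1·6 + 3·10 = 36.
4×Y: price 32 ≤ 33, reach 4·10 = 40.
Best is 40.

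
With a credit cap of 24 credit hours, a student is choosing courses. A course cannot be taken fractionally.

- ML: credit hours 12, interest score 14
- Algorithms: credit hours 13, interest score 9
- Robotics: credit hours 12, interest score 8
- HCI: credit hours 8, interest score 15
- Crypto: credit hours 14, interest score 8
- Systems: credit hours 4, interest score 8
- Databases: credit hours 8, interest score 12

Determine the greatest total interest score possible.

Allowing fractional choices, the relaxed optimum would be about 39.7, but courses are indivisible.
ML + HCI + Systems: credit hours 12 + 8 + 4 = 24 ≤ 24, interest score 14 + 15 + 8 = 37.
HCI + Systems + Databases: credit hours 8 + 4 + 8 = 20 ≤ 24, interest score 15 + 8 + 12 = 35.
Best is ML, HCI, and Systems with total interest score 37.

37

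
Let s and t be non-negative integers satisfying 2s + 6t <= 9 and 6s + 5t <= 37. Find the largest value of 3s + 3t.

(s,t)=(4,0): 2·4+6·0=8≤9, 6·4+5·0=24≤37, objective 12.
(s,t)=(3,0): 2·3+6·0=6≤9, 6·3+5·0=18≤37, objective 9.
No feasible integer point exceeds 12.

12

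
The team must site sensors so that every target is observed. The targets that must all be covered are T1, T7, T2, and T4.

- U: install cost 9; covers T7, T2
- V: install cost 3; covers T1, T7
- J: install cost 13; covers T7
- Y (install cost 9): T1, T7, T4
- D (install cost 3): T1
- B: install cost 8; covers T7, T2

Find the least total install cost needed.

17

The greedy cost-per-new-target heuristic would pick V, B, and Y for 20, but a cheaper cover exists.
Choose Y and B: together they cover T1, T7, T2, T4 — every target.
Total install cost: 9 + 8 = 17.
No cover costs less than 17.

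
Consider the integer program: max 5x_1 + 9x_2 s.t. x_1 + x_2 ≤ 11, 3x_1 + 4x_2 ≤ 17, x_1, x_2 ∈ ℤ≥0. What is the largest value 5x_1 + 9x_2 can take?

36

The continuous relaxation peaks at (0, 4.25) with value 38.25; rounding to a feasible lattice point costs some objective.
(x_1,x_2)=(0,4): 1·0+1·4=4≤11, 3·0+4·4=16≤17, objective 36.
(x_1,x_2)=(1,3): 1·1+1·3=4≤11, 3·1+4·3=15≤17, objective 32.
(x_1,x_2)=(0,3): 1·0+1·3=3≤11, 3·0+4·3=12≤17, objective 27.
No feasible integer point exceeds 36.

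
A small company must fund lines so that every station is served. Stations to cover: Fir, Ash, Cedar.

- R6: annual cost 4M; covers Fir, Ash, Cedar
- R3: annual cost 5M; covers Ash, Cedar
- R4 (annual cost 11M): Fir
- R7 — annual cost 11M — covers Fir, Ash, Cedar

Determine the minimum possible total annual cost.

4

This is a weighted set-cover instance.
R6 alone covers Fir, Ash, Cedar — every station.
Total annual cost: 4.
No cover costs less than 4.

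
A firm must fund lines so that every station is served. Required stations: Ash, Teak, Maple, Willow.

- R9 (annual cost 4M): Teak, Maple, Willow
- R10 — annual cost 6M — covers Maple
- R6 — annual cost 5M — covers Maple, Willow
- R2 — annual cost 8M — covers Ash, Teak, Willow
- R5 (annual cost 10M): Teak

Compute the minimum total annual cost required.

12

Choose R9 and R2: together they cover Ash, Teak, Maple, Willow — every station.
Total annual cost: 4 + 8 = 12.
No cover costs less than 12.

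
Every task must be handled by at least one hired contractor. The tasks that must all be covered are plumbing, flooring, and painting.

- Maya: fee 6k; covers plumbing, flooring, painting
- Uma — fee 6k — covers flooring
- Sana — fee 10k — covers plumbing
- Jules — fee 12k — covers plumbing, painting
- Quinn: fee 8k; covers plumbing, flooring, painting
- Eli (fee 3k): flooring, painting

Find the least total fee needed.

The greedy cost-per-new-task heuristic would pick Eli and Maya for 9, but a cheaper cover exists.
Maya alone covers plumbing, flooring, painting — every task.
Total fee: 6.
No cover costs less than 6.

6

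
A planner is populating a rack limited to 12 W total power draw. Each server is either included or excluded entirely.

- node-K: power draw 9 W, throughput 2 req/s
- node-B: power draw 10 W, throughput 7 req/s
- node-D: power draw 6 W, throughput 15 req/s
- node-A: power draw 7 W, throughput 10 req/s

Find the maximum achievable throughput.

This is an integer program with binary decision variables.
Take node-D: power draw 6 ≤ 12, throughput 15.
No other feasible combination does better.

15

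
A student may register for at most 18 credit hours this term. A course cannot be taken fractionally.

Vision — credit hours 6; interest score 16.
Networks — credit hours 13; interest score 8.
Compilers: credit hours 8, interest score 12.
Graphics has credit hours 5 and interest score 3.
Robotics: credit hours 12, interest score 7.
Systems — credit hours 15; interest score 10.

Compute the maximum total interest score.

28

Vision + Compilers: credit hours 6 + 8 = 14 ≤ 18, interest score 16 + 12 = 28.
Vision + Robotics: credit hours 6 + 12 = 18 ≤ 18, interest score 16 + 7 = 23.
Vision + Graphics: credit hours 6 + 5 = 11 ≤ 18, interest score 16 + 3 = 19.
Best is Vision and Compilers with total interest score 28.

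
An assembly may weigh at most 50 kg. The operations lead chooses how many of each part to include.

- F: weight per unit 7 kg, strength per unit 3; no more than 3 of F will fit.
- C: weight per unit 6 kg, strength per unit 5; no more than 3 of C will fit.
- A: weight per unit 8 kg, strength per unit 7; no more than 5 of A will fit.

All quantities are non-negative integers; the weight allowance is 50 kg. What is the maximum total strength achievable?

43

1×C and 5×A: weight 46 ≤ 50, strength 1·5 + 5·7 = 40.
3×C and 4×A: weight 50 ≤ 50, strength 3·5 + 4·7 = 43.
Best is 43.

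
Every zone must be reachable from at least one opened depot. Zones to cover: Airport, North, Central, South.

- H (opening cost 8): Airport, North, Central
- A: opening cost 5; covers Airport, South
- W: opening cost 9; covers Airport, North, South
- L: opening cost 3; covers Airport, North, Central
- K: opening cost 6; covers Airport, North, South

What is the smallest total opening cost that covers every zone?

Choose A and L: together they cover Airport, North, Central, South — every zone.
Total opening cost: 5 + 3 = 8.
No cover costs less than 8.

8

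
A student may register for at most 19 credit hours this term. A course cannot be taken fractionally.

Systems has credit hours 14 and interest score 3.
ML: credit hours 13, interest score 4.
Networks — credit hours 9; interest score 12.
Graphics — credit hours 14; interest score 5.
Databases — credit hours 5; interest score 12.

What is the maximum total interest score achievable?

24

Allowing fractional choices, the relaxed optimum would be about 25.8, but courses are indivisible.
Graphics + Databases: credit hours 14 + 5 = 19 ≤ 19, interest score 5 + 12 = 17.
Networks + Databases: credit hours 9 + 5 = 14 ≤ 19, interest score 12 + 12 = 24.
ML + Databases: credit hours 13 + 5 = 18 ≤ 19, interest score 4 + 12 = 16.
Best is Networks and Databases with total interest score 24.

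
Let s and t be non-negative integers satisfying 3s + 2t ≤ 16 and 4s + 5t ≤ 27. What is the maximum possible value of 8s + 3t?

40

(s,t)=(5,0): 3·5+2·0=15≤16, 4·5+5·0=20≤27, objective 40.
(s,t)=(4,1): 3·4+2·1=14≤16, 4·4+5·1=21≤27, objective 35.
(s,t)=(4,0): 3·4+2·0=12≤16, 4·4+5·0=16≤27, objective 32.
No feasible integer point exceeds 40.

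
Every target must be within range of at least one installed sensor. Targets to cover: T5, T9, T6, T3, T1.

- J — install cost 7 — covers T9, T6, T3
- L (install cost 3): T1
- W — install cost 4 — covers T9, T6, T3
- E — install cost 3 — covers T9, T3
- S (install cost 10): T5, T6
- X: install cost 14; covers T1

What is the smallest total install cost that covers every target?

16

This is an integer covering problem.
Choose L, E, and S: together they cover T5, T9, T6, T3, T1 — every target.
Total install cost: 3 + 3 + 10 = 16.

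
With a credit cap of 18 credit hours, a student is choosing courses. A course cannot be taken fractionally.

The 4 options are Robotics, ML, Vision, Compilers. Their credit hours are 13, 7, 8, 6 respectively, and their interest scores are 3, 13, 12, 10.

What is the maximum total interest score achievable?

Allowing fractional choices, the relaxed optimum would be about 30.5, but courses are indivisible.
ML + Vision: credit hours 7 + 8 = 15 ≤ 18, interest score 13 + 12 = 25.
ML + Compilers: credit hours 7 + 6 = 13 ≤ 18, interest score 13 + 10 = 23.
Best is ML and Vision with total interest score 25.

25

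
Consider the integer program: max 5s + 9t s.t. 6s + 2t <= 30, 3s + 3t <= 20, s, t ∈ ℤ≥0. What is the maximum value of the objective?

54

The continuous relaxation peaks at (0, 6.67) with value 60.00; rounding to a feasible lattice point costs some objective.
(s,t)=(0,6): 6·0+2·6=12≤30, 3·0+3·6=18≤20, objective 54.
(s,t)=(1,5): 6·1+2·5=16≤30, 3·1+3·5=18≤20, objective 50.
(s,t)=(0,5): 6·0+2·5=10≤30, 3·0+3·5=15≤20, objective 45.
The best lattice point is (0,6), giving 54.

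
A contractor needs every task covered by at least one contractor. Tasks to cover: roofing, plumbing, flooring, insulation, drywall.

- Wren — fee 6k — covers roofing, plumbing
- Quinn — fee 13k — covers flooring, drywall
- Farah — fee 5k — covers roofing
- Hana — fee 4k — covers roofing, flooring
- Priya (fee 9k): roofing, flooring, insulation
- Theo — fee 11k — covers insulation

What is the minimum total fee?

This is an integer covering problem.
Choose Wren, Quinn, and Priya: together they cover roofing, plumbing, flooring, insulation, drywall — every task.
Total fee: 6 + 13 + 9 = 28.

28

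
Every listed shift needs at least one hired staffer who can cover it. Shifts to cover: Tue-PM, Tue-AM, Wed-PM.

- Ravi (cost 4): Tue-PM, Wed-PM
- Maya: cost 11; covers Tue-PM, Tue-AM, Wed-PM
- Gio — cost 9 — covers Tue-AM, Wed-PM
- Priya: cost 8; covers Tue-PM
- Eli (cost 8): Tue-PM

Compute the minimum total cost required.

11

Maya alone covers Tue-PM, Tue-AM, Wed-PM — every shift.
Total cost: 11.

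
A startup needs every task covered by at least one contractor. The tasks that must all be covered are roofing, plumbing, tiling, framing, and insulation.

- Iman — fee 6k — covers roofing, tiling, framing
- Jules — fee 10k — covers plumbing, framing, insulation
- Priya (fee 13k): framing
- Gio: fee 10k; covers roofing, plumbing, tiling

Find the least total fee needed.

Choose Iman and Jules: together they cover roofing, plumbing, tiling, framing, insulation — every task.
Total fee: 6 + 10 = 16.
No cover costs less than 16.

16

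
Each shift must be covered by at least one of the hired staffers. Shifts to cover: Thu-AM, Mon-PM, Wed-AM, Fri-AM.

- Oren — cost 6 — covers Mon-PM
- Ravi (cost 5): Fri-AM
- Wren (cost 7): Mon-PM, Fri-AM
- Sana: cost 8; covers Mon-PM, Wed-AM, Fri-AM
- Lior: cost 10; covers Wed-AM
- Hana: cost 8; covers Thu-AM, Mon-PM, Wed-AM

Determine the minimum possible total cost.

13

The greedy cost-per-new-shift heuristic would pick Sana and Hana for 16, but a cheaper cover exists.
Choose Ravi and Hana: together they cover Thu-AM, Mon-PM, Wed-AM, Fri-AM — every shift.
Total cost: 5 + 8 = 13.
No cover costs less than 13.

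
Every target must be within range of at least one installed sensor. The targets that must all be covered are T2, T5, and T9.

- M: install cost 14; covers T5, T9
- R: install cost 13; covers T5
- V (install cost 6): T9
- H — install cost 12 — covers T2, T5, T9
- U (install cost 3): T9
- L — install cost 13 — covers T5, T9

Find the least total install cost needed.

The greedy cost-per-new-target heuristic would pick U and H for 15, but a cheaper cover exists.
H alone covers T2, T5, T9 — every target.
Total install cost: 12.
No cover costs less than 12.

12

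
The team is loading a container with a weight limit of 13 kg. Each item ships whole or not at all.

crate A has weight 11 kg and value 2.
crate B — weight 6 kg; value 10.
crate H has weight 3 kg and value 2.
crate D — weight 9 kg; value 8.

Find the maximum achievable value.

12

Treat it as a binary knapsack problem.
crate B: weight 6 ≤ 13, value 10.
crate H + crate D: weight 3 + 9 = 12 ≤ 13, value 2 + 8 = 10.
crate B + crate H: weight 6 + 3 = 9 ≤ 13, value 10 + 2 = 12.
Best is crate B and crate H with total value 12.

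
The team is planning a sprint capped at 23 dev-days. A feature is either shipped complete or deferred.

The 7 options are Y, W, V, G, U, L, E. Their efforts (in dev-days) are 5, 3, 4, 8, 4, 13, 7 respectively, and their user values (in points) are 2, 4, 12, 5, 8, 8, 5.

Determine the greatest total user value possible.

Y + W + V + U + E: effort 5 + 3 + 4 + 4 + 7 = 23 ≤ 23, user value 2 + 4 + 12 + 8 + 5 = 31.
W + V + U + E: effort 3 + 4 + 4 + 7 = 18 ≤ 23, user value 4 + 12 + 8 + 5 = 29.
V + G + U + E: effort 4 + 8 + 4 + 7 = 23 ≤ 23, user value 12 + 5 + 8 + 5 = 30.
Best is Y, W, V, U, and E with total user value 31.

31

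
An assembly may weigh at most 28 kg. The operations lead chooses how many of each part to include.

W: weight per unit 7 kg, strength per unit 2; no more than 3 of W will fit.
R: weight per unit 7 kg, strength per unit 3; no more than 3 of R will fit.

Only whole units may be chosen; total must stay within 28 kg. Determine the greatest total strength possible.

11

This is a bounded integer knapsack.
R has the best ratio (3/7); taking only R gives at most 3×3 = 9 (stopped by the supply cap of 3).
Mixing does better — 1×W and 3×R: weight 28 ≤ 28, strength 1·2 + 3·3 = 11.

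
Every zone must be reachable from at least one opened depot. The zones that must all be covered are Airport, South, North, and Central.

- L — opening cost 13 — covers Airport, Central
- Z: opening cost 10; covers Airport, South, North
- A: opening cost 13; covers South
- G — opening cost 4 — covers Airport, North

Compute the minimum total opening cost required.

Choose L and Z: together they cover Airport, South, North, Central — every zone.
Total opening cost: 13 + 10 = 23.

23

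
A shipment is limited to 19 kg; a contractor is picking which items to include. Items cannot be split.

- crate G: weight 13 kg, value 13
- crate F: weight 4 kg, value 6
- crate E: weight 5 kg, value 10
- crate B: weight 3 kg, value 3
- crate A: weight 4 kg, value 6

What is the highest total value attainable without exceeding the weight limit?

Treat it as a binary knapsack problem.
Take crate F, crate E, crate B, and crate A: weight 4 + 5 + 3 + 4 = 16 ≤ 19, value 6 + 10 + 3 + 6 = 25.
No other feasible combination does better.

25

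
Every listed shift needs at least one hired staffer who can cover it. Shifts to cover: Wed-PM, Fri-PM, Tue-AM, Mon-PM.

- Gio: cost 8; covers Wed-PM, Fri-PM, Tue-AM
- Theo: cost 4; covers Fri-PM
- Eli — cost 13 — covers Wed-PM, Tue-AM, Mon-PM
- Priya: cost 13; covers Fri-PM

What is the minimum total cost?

17

This is a weighted set-cover instance.
The greedy cost-per-new-shift heuristic would pick Gio and Eli for 21, but a cheaper cover exists.
Choose Theo and Eli: together they cover Wed-PM, Fri-PM, Tue-AM, Mon-PM — every shift.
Total cost: 4 + 13 = 17.
No cover costs less than 17.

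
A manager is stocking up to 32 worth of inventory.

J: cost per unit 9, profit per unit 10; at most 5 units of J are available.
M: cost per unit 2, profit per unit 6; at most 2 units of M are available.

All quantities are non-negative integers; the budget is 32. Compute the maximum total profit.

This is a bounded integer knapsack.
M has the best ratio (6/2); taking only M gives at most 2×6 = 12 (stopped by the supply cap of 2).
Mixing does better — 3×J and 2×M: cost 31 ≤ 32, profit 3·10 + 2·6 = 42.

42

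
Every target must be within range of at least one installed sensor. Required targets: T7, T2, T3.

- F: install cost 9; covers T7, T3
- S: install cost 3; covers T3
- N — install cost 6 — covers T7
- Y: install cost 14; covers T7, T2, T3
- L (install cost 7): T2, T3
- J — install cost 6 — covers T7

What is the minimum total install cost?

13

Choose N and L: together they cover T7, T2, T3 — every target.
Total install cost: 6 + 7 = 13.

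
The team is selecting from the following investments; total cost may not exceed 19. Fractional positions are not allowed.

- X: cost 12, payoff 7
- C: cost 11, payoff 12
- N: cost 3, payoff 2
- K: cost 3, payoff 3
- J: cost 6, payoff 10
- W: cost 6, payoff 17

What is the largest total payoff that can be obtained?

This is an integer program with binary decision variables.
Take N, K, J, and W: cost 3 + 3 + 6 + 6 = 18 ≤ 19, payoff 2 + 3 + 10 + 17 = 32.
No other feasible combination does better.

32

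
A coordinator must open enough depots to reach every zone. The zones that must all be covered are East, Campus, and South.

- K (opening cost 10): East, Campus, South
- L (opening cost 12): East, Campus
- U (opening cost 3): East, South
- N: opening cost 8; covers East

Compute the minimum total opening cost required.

10

K alone covers East, Campus, South — every zone.
Total opening cost: 10.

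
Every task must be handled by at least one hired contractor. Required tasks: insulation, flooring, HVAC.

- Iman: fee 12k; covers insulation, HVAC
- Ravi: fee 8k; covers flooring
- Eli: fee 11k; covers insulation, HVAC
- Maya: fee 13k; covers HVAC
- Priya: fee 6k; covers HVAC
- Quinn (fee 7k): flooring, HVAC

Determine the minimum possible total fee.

18

This is a weighted set-cover instance.
Choose Eli and Quinn: together they cover insulation, flooring, HVAC — every task.
Total fee: 11 + 7 = 18.
No cover costs less than 18.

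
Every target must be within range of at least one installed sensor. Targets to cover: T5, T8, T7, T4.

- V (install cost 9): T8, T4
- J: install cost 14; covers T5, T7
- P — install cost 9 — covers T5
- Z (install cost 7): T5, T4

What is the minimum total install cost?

The greedy cost-per-new-target heuristic would pick Z, V, and J for 30, but a cheaper cover exists.
Choose V and J: together they cover T5, T8, T7, T4 — every target.
Total install cost: 9 + 14 = 23.
No cover costs less than 23.

23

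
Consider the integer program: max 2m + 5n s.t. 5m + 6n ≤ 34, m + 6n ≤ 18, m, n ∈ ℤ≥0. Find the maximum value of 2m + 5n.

18

(m,n)=(4,2): 5·4+6·2=32≤34, 1·4+6·2=16≤18, objective 18.
(m,n)=(3,2): 5·3+6·2=27≤34, 1·3+6·2=15≤18, objective 16.
The best lattice point is (4,2), giving 18.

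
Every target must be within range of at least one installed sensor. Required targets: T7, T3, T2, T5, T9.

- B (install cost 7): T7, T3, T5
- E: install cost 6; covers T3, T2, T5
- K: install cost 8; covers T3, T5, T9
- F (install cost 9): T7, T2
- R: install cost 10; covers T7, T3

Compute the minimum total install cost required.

17

The greedy cost-per-new-target heuristic would pick E, B, and K for 21, but a cheaper cover exists.
Choose K and F: together they cover T7, T3, T2, T5, T9 — every target.
Total install cost: 8 + 9 = 17.
No cover costs less than 17.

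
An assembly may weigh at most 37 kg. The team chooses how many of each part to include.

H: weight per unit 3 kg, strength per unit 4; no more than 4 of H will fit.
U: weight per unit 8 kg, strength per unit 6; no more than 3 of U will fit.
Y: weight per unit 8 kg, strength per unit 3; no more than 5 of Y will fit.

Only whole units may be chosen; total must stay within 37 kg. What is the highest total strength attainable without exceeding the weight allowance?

H has the best ratio (4/3); taking only H gives at most 4×4 = 16 (stopped by the supply cap of 4).
Mixing does better — 4×H and 3×U: weight 36 ≤ 37, strength 4·4 + 3·6 = 34.

34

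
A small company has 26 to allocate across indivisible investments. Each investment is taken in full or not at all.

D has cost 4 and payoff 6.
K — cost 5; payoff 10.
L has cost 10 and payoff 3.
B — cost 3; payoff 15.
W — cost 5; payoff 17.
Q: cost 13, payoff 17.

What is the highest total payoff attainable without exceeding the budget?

Allowing fractional choices, the relaxed optimum would be about 59.8, but investments are indivisible.
D + B + W + Q: cost 4 + 3 + 5 + 13 = 25 ≤ 26, payoff 6 + 15 + 17 + 17 = 55.
K + B + W + Q: cost 5 + 3 + 5 + 13 = 26 ≤ 26, payoff 10 + 15 + 17 + 17 = 59.
Best is K, B, W, and Q with total payoff 59.

59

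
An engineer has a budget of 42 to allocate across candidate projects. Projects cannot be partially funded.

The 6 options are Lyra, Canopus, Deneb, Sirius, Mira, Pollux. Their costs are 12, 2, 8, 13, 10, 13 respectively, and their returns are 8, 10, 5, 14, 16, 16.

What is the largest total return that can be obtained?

56

This is an integer program with binary decision variables.
Take Canopus, Sirius, Mira, and Pollux: cost 2 + 13 + 10 + 13 = 38 ≤ 42, return 10 + 14 + 16 + 16 = 56.
No other feasible combination does better.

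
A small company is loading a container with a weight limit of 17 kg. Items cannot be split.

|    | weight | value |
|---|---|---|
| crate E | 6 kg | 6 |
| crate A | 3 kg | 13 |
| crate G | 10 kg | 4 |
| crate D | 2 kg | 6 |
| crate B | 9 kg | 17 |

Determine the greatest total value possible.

Allowing fractional choices, the relaxed optimum would be about 39.0, but items are indivisible.
crate A + crate B: weight 3 + 9 = 12 ≤ 17, value 13 + 17 = 30.
crate E + crate D + crate B: weight 6 + 2 + 9 = 17 ≤ 17, value 6 + 6 + 17 = 29.
crate A + crate D + crate B: weight 3 + 2 + 9 = 14 ≤ 17, value 13 + 6 + 17 = 36.
Best is crate A, crate D, and crate B with total value 36.

36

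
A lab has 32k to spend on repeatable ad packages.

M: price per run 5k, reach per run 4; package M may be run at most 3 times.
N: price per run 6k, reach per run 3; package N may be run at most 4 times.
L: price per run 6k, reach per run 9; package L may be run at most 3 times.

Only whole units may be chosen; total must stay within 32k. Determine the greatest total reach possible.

L has the best ratio (9/6); taking only L gives at most 3×9 = 27 (stopped by the supply cap of 3).
Mixing does better — 2×M and 3×L: price 28 ≤ 32, reach 2·4 + 3·9 = 35.

35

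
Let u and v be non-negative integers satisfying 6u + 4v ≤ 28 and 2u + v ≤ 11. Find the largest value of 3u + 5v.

35

(u,v)=(0,7): 6·0+4·7=28≤28, 2·0+1·7=7≤11, objective 35.
(u,v)=(0,6): 6·0+4·6=24≤28, 2·0+1·6=6≤11, objective 30.
No feasible integer point exceeds 35.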